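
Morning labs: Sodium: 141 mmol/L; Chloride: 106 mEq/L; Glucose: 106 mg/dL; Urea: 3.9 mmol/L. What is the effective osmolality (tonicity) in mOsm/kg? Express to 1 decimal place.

Effective osmolality excludes urea (freely permeant across cell membranes):
2·Na + glucose/18
= 2·141 + 106/18
= 282 + 5.89
= 287.89 mOsm/kg

287.9 mOsm/kg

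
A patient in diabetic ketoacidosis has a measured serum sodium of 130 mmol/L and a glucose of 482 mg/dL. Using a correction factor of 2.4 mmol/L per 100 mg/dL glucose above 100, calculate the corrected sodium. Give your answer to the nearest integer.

139 mmol/L

Corrected Na = measured Na + 2.4 · (glucose − 100)/100
= 130 + 2.4 · (482 − 100)/100
= 130 + 9.2
= 139.2 mmol/L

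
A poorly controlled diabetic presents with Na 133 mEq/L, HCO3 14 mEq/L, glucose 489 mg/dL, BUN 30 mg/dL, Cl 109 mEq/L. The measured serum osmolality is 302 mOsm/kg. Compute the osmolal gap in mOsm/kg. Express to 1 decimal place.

Calculated osmolality = 2·Na + glucose/18 + BUN/2.8
= 2·133 + 489/18 + 30/2.8
= 266 + 27.17 + 10.71
= 303.88 mOsm/kg ≈ 303.9 mOsm/kg
Osmolar gap = measured − calculated = 302 − 303.9 = -1.9 mOsm/kg

-1.9 mOsm/kg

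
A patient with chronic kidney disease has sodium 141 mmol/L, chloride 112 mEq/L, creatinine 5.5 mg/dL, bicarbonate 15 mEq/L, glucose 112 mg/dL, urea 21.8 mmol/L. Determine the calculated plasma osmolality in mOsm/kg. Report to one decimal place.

310.0 mOsm/kg

Calculated osmolality = 2·Na + glucose/18 + urea
= 2·141 + 112/18 + 21.8
= 282 + 6.22 + 21.80
= 310.02 mOsm/kg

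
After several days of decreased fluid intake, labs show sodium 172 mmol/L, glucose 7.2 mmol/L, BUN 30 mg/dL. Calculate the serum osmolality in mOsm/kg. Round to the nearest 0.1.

361.9 mOsm/kg

Calculated osmolality = 2·Na + glucose + BUN/2.8
= 2·172 + 7.2 + 30/2.8
= 344 + 7.20 + 10.71
= 361.91 mOsm/kg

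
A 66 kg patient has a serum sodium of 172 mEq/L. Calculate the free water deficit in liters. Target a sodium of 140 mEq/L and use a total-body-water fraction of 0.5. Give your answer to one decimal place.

7.5 L

TBW = 0.5 · 66 = 33 L
Free water deficit = TBW · (Na/140 − 1)
= 33 · (172/140 − 1)
= 33 · 0.2286
= 7.54 L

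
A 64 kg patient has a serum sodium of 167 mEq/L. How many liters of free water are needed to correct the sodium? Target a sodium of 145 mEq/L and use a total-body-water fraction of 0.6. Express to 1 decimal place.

TBW = 0.6 · 64 = 38.4 L
Free water deficit = TBW · (Na/145 − 1)
= 38.4 · (167/145 − 1)
= 38.4 · 0.1517
= 5.83 L

5.8 L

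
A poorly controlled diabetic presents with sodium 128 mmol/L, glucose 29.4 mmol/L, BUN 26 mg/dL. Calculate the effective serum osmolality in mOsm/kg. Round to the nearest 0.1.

285.4 mOsm/kg

Effective osmolality excludes urea (freely permeant across cell membranes):
2·Na + glucose
= 2·128 + 29.4
= 256 + 29.4
= 285.4 mOsm/kg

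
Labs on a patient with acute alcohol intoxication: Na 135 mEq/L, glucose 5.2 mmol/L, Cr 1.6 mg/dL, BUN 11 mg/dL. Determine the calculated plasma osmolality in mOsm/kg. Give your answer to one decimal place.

279.1 mOsm/kg

Calculated osmolality = 2·Na + glucose + BUN/2.8
= 2·135 + 5.2 + 11/2.8
= 270 + 5.20 + 3.93
= 279.13 mOsm/kg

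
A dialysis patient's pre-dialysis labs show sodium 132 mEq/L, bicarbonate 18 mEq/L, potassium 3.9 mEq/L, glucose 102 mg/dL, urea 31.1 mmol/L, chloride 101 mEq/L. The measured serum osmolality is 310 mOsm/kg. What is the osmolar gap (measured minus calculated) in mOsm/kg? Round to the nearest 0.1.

Calculated osmolality = 2·Na + glucose/18 + urea
= 2·132 + 102/18 + 31.1
= 264 + 5.67 + 31.10
= 300.77 mOsm/kg ≈ 300.8 mOsm/kg
Osmolar gap = measured − calculated = 310 − 300.8 = 9.2 mOsm/kg

9.2 mOsm/kg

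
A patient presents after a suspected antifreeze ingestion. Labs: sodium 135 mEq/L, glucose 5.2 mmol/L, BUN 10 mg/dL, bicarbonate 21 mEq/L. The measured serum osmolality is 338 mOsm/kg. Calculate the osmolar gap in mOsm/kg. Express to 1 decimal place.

Calculated osmolality = 2·Na + glucose + BUN/2.8
= 2·135 + 5.2 + 10/2.8
= 270 + 5.20 + 3.57
= 278.77 mOsm/kg ≈ 278.8 mOsm/kg
Osmolar gap = measured − calculated = 338 − 278.8 = 59.2 mOsm/kg

59.2 mOsm/kg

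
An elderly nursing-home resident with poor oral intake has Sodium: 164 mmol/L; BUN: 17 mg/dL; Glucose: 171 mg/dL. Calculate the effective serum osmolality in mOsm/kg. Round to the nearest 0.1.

Effective osmolality excludes urea (freely permeant across cell membranes):
2·Na + glucose/18
= 2·164 + 171/18
= 328 + 9.5
= 337.5 mOsm/kg

337.5 mOsm/kg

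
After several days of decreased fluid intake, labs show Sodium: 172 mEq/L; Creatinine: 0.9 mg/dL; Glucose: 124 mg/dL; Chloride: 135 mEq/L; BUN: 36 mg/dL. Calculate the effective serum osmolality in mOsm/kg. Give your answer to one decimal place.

Effective osmolality excludes urea (freely permeant across cell membranes):
2·Na + glucose/18
= 2·172 + 124/18
= 344 + 6.89
= 350.89 mOsm/kg

350.9 mOsm/kg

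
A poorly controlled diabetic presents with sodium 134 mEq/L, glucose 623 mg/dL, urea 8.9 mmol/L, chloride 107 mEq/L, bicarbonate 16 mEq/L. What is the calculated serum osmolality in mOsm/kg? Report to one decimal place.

Calculated osmolality = 2·Na + glucose/18 + urea
= 2·134 + 623/18 + 8.9
= 268 + 34.61 + 8.90
= 311.51 mOsm/kg

311.5 mOsm/kg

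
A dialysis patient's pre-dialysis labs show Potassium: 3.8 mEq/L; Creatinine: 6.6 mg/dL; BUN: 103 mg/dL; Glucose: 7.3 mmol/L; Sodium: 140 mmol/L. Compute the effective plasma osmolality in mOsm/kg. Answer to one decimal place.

287.3 mOsm/kg

Effective osmolality excludes urea (freely permeant across cell membranes):
2·Na + glucose
= 2·140 + 7.3
= 280 + 7.3
= 287.3 mOsm/kg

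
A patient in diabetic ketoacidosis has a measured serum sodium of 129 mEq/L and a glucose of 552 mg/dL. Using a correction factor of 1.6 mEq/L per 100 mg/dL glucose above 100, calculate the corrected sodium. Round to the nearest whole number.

Corrected Na = measured Na + 1.6 · (glucose − 100)/100
= 129 + 1.6 · (552 − 100)/100
= 129 + 7.2
= 136.2 mEq/L

136 mEq/L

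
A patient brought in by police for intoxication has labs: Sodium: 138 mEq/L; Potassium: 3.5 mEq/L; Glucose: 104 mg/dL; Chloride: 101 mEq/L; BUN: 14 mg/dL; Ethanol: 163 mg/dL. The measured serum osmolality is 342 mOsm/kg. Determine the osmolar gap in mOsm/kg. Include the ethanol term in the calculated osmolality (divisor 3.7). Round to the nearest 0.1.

Calculated osmolality = 2·Na + glucose/18 + BUN/2.8 + ethanol/3.7
= 2·138 + 104/18 + 14/2.8 + 163/3.7
= 276 + 5.78 + 5 + 44.05
= 330.83 mOsm/kg ≈ 330.8 mOsm/kg
Osmolar gap = measured − calculated = 342 − 330.8 = 11.2 mOsm/kg

11.2 mOsm/kg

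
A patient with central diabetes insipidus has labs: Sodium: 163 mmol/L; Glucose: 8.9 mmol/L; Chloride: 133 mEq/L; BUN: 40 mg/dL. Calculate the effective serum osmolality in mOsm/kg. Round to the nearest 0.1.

Effective osmolality excludes urea (freely permeant across cell membranes):
2·Na + glucose
= 2·163 + 8.9
= 326 + 8.9
= 334.9 mOsm/kg

334.9 mOsm/kg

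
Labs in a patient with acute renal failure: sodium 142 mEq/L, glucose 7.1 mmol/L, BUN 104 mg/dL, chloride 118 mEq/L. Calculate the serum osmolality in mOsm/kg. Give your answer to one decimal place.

Calculated osmolality = 2·Na + glucose + BUN/2.8
= 2·142 + 7.1 + 104/2.8
= 284 + 7.10 + 37.14
= 328.24 mOsm/kg

328.2 mOsm/kg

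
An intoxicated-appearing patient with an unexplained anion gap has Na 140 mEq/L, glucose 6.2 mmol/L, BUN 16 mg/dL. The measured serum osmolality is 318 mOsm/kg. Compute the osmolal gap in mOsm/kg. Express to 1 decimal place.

26.1 mOsm/kg

Calculated osmolality = 2·Na + glucose + BUN/2.8
= 2·140 + 6.2 + 16/2.8
= 280 + 6.20 + 5.71
= 291.91 mOsm/kg ≈ 291.9 mOsm/kg
Osmolar gap = measured − calculated = 318 − 291.9 = 26.1 mOsm/kg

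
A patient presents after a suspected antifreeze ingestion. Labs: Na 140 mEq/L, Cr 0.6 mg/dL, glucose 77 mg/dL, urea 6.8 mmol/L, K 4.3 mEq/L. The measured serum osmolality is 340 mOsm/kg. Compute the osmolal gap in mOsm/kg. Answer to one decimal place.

Calculated osmolality = 2·Na + glucose/18 + urea
= 2·140 + 77/18 + 6.8
= 280 + 4.28 + 6.80
= 291.08 mOsm/kg ≈ 291.1 mOsm/kg
Osmolar gap = measured − calculated = 340 − 291.1 = 48.9 mOsm/kg

48.9 mOsm/kg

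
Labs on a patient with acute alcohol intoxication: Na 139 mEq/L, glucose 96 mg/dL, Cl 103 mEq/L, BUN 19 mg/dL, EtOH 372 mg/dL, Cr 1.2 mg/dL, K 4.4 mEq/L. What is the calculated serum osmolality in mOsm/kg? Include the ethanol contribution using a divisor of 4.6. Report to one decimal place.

371.0 mOsm/kg

Calculated osmolality = 2·Na + glucose/18 + BUN/2.8 + ethanol/4.6
= 2·139 + 96/18 + 19/2.8 + 372/4.6
= 278 + 5.33 + 6.79 + 80.87
= 370.99 mOsm/kg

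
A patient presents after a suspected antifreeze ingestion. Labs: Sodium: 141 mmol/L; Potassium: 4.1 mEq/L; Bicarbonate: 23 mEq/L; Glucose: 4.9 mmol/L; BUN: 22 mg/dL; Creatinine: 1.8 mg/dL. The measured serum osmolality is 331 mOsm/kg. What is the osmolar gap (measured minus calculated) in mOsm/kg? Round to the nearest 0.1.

Calculated osmolality = 2·Na + glucose + BUN/2.8
= 2·141 + 4.9 + 22/2.8
= 282 + 4.90 + 7.86
= 294.76 mOsm/kg ≈ 294.8 mOsm/kg
Osmolar gap = measured − calculated = 331 − 294.8 = 36.2 mOsm/kg

36.2 mOsm/kg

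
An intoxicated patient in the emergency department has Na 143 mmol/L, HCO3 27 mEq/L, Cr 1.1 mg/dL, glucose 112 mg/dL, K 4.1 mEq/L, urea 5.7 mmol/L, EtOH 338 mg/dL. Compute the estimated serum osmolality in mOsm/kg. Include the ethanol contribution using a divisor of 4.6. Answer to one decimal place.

Calculated osmolality = 2·Na + glucose/18 + urea + ethanol/4.6
= 2·143 + 112/18 + 5.7 + 338/4.6
= 286 + 6.22 + 5.70 + 73.48
= 371.4 mOsm/kg

371.4 mOsm/kg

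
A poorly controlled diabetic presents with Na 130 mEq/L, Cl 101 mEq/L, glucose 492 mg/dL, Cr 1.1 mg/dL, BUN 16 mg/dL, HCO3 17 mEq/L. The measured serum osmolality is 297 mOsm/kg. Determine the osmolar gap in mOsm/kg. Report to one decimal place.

Calculated osmolality = 2·Na + glucose/18 + BUN/2.8
= 2·130 + 492/18 + 16/2.8
= 260 + 27.33 + 5.71
= 293.04 mOsm/kg ≈ 293.0 mOsm/kg
Osmolar gap = measured − calculated = 297 − 293.0 = 4.0 mOsm/kg

4.0 mOsm/kg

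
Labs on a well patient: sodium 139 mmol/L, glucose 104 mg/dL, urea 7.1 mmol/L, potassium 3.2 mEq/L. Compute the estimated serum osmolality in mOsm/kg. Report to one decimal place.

290.9 mOsm/kg

Calculated osmolality = 2·Na + glucose/18 + urea
= 2·139 + 104/18 + 7.1
= 278 + 5.78 + 7.10
= 290.88 mOsm/kg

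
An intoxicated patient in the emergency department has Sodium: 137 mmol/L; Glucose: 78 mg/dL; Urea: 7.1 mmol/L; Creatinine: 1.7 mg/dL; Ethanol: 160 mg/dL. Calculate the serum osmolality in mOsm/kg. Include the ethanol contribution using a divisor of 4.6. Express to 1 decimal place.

Calculated osmolality = 2·Na + glucose/18 + urea + ethanol/4.6
= 2·137 + 78/18 + 7.1 + 160/4.6
= 274 + 4.33 + 7.10 + 34.78
= 320.21 mOsm/kg

320.2 mOsm/kg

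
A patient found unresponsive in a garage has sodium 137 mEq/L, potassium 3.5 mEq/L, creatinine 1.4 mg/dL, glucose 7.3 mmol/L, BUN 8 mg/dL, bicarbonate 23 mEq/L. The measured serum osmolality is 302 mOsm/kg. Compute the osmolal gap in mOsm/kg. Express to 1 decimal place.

17.8 mOsm/kg

Calculated osmolality = 2·Na + glucose + BUN/2.8
= 2·137 + 7.3 + 8/2.8
= 274 + 7.30 + 2.86
= 284.16 mOsm/kg ≈ 284.2 mOsm/kg
Osmolar gap = measured − calculated = 302 − 284.2 = 17.8 mOsm/kg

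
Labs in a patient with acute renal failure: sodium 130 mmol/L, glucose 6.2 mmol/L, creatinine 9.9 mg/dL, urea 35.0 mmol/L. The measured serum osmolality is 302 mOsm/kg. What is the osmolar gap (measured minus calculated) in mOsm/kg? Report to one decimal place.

Calculated osmolality = 2·Na + glucose + urea
= 2·130 + 6.2 + 35
= 260 + 6.20 + 35
= 301.2 mOsm/kg ≈ 301.2 mOsm/kg
Osmolar gap = measured − calculated = 302 − 301.2 = 0.8 mOsm/kg

0.8 mOsm/kg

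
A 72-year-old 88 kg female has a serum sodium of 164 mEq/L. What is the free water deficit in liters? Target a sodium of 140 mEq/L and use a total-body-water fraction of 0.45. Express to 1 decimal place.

6.8 L

TBW = 0.45 · 88 = 39.6 L
Free water deficit = TBW · (Na/140 − 1)
= 39.6 · (164/140 − 1)
= 39.6 · 0.1714
= 6.79 L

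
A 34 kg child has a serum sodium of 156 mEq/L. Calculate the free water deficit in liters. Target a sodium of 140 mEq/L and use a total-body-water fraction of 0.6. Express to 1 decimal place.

2.3 L

TBW = 0.6 · 34 = 20.4 L
Free water deficit = TBW · (Na/140 − 1)
= 20.4 · (156/140 − 1)
= 20.4 · 0.1143
= 2.33 L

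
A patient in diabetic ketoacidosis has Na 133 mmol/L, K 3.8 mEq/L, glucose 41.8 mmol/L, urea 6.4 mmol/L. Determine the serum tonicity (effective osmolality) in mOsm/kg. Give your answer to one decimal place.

307.8 mOsm/kg

Effective osmolality excludes urea (freely permeant across cell membranes):
2·Na + glucose
= 2·133 + 41.8
= 266 + 41.8
= 307.8 mOsm/kg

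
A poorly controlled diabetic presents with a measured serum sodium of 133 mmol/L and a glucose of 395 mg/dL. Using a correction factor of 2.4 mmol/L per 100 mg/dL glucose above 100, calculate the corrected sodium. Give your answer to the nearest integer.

140 mmol/L

Corrected Na = measured Na + 2.4 · (glucose − 100)/100
= 133 + 2.4 · (395 − 100)/100
= 133 + 7.1
= 140.1 mmol/L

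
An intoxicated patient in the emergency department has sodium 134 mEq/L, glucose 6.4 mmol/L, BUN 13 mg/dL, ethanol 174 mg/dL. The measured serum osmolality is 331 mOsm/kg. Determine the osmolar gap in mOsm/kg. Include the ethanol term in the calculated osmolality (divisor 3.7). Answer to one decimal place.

4.9 mOsm/kg

Calculated osmolality = 2·Na + glucose + BUN/2.8 + ethanol/3.7
= 2·134 + 6.4 + 13/2.8 + 174/3.7
= 268 + 6.40 + 4.64 + 47.03
= 326.07 mOsm/kg ≈ 326.1 mOsm/kg
Osmolar gap = measured − calculated = 331 − 326.1 = 4.9 mOsm/kg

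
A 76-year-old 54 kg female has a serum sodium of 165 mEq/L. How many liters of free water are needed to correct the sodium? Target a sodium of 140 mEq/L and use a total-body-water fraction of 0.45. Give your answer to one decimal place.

4.3 L

TBW = 0.45 · 54 = 24.3 L
Free water deficit = TBW · (Na/140 − 1)
= 24.3 · (165/140 − 1)
= 24.3 · 0.1786
= 4.34 L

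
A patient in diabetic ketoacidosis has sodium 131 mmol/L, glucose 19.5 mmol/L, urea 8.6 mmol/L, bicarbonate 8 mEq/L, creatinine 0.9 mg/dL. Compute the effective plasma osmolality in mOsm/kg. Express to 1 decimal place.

281.5 mOsm/kg

Effective osmolality excludes urea (freely permeant across cell membranes):
2·Na + glucose
= 2·131 + 19.5
= 262 + 19.5
= 281.5 mOsm/kg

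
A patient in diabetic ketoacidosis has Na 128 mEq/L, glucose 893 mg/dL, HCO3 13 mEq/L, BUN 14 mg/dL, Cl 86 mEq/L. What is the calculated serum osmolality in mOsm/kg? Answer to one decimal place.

310.6 mOsm/kg

Calculated osmolality = 2·Na + glucose/18 + BUN/2.8
= 2·128 + 893/18 + 14/2.8
= 256 + 49.61 + 5
= 310.61 mOsm/kg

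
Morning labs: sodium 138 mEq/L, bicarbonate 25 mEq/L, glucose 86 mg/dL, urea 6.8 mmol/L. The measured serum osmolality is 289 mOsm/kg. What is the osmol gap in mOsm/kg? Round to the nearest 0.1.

1.4 mOsm/kg

Calculated osmolality = 2·Na + glucose/18 + urea
= 2·138 + 86/18 + 6.8
= 276 + 4.78 + 6.80
= 287.58 mOsm/kg ≈ 287.6 mOsm/kg
Osmolar gap = measured − calculated = 289 − 287.6 = 1.4 mOsm/kg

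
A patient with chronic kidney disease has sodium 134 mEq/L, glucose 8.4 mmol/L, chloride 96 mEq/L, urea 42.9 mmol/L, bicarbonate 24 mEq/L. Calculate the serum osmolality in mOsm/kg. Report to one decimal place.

319.3 mOsm/kg

Calculated osmolality = 2·Na + glucose + urea
= 2·134 + 8.4 + 42.9
= 268 + 8.40 + 42.90
= 319.3 mOsm/kg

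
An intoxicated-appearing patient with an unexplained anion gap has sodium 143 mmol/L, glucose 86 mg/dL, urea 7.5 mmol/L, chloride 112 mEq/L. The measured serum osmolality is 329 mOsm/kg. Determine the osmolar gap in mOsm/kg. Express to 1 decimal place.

Calculated osmolality = 2·Na + glucose/18 + urea
= 2·143 + 86/18 + 7.5
= 286 + 4.78 + 7.50
= 298.28 mOsm/kg ≈ 298.3 mOsm/kg
Osmolar gap = measured − calculated = 329 − 298.3 = 30.7 mOsm/kg

30.7 mOsm/kg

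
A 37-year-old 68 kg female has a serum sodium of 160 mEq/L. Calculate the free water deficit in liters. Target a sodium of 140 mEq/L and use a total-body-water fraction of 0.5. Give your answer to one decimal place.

4.9 L

TBW = 0.5 · 68 = 34 L
Free water deficit = TBW · (Na/140 − 1)
= 34 · (160/140 − 1)
= 34 · 0.1429
= 4.86 L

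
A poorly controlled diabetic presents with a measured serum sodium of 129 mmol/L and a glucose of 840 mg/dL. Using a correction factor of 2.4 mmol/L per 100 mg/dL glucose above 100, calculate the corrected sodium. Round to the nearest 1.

Corrected Na = measured Na + 2.4 · (glucose − 100)/100
= 129 + 2.4 · (840 − 100)/100
= 129 + 17.8
= 146.8 mmol/L

147 mmol/L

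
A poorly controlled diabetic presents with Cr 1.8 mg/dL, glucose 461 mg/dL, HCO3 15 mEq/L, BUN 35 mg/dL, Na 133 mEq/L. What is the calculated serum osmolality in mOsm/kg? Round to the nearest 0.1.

304.1 mOsm/kg

Calculated osmolality = 2·Na + glucose/18 + BUN/2.8
= 2·133 + 461/18 + 35/2.8
= 266 + 25.61 + 12.50
= 304.11 mOsm/kg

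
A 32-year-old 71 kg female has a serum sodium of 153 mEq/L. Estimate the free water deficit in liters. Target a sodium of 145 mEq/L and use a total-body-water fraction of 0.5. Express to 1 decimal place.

2.0 L

TBW = 0.5 · 71 = 35.5 L
Free water deficit = TBW · (Na/145 − 1)
= 35.5 · (153/145 − 1)
= 35.5 · 0.0552
= 1.96 L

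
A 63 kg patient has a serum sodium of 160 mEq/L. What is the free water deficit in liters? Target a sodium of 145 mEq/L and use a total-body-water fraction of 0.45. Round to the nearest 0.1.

TBW = 0.45 · 63 = 28.35 L
Free water deficit = TBW · (Na/145 − 1)
= 28.35 · (160/145 − 1)
= 28.35 · 0.1034
= 2.93 L

2.9 L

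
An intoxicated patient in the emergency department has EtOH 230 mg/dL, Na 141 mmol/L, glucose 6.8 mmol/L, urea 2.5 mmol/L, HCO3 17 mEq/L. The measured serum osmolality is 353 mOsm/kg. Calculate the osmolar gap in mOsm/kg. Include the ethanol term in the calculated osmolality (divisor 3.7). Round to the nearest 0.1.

Calculated osmolality = 2·Na + glucose + urea + ethanol/3.7
= 2·141 + 6.8 + 2.5 + 230/3.7
= 282 + 6.80 + 2.50 + 62.16
= 353.46 mOsm/kg ≈ 353.5 mOsm/kg
Osmolar gap = measured − calculated = 353 − 353.5 = -0.5 mOsm/kg

-0.5 mOsm/kg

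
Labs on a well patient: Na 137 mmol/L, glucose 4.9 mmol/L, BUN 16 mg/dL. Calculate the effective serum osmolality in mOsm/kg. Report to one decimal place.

278.9 mOsm/kg

Effective osmolality excludes urea (freely permeant across cell membranes):
2·Na + glucose
= 2·137 + 4.9
= 274 + 4.9
= 278.9 mOsm/kg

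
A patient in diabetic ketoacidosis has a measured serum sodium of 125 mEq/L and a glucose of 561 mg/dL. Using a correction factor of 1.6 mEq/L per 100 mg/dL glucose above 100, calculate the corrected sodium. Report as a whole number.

Corrected Na = measured Na + 1.6 · (glucose − 100)/100
= 125 + 1.6 · (561 − 100)/100
= 125 + 7.4
= 132.4 mEq/L

132 mEq/L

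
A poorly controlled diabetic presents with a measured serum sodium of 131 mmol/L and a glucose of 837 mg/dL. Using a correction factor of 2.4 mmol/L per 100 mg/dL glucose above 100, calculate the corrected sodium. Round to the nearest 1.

149 mmol/L

Corrected Na = measured Na + 2.4 · (glucose − 100)/100
= 131 + 2.4 · (837 − 100)/100
= 131 + 17.7
= 148.7 mmol/L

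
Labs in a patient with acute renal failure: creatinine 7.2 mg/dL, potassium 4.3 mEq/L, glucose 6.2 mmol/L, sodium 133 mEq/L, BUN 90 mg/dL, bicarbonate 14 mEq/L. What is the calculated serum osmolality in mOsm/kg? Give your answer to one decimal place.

304.3 mOsm/kg

Calculated osmolality = 2·Na + glucose + BUN/2.8
= 2·133 + 6.2 + 90/2.8
= 266 + 6.20 + 32.14
= 304.34 mOsm/kg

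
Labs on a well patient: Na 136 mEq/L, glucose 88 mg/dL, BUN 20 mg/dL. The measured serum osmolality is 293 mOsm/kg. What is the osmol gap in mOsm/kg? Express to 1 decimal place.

Calculated osmolality = 2·Na + glucose/18 + BUN/2.8
= 2·136 + 88/18 + 20/2.8
= 272 + 4.89 + 7.14
= 284.03 mOsm/kg ≈ 284.0 mOsm/kg
Osmolar gap = measured − calculated = 293 − 284.0 = 9.0 mOsm/kg

9.0 mOsm/kg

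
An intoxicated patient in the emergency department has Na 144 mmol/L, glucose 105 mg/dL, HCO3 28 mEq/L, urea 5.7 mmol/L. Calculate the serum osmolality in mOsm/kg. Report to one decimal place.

Calculated osmolality = 2·Na + glucose/18 + urea
= 2·144 + 105/18 + 5.7
= 288 + 5.83 + 5.70
= 299.53 mOsm/kg

299.5 mOsm/kg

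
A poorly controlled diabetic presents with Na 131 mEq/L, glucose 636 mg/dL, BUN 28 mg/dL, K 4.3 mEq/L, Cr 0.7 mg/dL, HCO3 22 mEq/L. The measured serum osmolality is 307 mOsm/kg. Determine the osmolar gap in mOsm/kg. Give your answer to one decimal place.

-0.3 mOsm/kg

Calculated osmolality = 2·Na + glucose/18 + BUN/2.8
= 2·131 + 636/18 + 28/2.8
= 262 + 35.33 + 10
= 307.33 mOsm/kg ≈ 307.3 mOsm/kg
Osmolar gap = measured − calculated = 307 − 307.3 = -0.3 mOsm/kg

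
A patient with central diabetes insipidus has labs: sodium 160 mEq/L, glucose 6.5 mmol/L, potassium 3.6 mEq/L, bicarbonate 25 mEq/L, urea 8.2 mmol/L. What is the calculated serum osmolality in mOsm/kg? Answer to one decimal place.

334.7 mOsm/kg

Calculated osmolality = 2·Na + glucose + urea
= 2·160 + 6.5 + 8.2
= 320 + 6.50 + 8.20
= 334.7 mOsm/kg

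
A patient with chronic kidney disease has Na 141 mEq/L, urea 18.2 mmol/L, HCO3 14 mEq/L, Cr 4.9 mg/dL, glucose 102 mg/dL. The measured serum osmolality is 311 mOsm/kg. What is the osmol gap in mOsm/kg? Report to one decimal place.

Calculated osmolality = 2·Na + glucose/18 + urea
= 2·141 + 102/18 + 18.2
= 282 + 5.67 + 18.20
= 305.87 mOsm/kg ≈ 305.9 mOsm/kg
Osmolar gap = measured − calculated = 311 − 305.9 = 5.1 mOsm/kg

5.1 mOsm/kg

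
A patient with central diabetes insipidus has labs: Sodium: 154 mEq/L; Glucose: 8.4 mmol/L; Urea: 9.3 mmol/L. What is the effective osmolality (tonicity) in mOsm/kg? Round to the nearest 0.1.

316.4 mOsm/kg

Effective osmolality excludes urea (freely permeant across cell membranes):
2·Na + glucose
= 2·154 + 8.4
= 308 + 8.4
= 316.4 mOsm/kg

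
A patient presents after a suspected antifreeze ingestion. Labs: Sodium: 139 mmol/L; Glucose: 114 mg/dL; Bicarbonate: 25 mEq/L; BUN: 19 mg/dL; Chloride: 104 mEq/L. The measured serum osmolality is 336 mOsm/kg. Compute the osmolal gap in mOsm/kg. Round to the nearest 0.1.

Calculated osmolality = 2·Na + glucose/18 + BUN/2.8
= 2·139 + 114/18 + 19/2.8
= 278 + 6.33 + 6.79
= 291.12 mOsm/kg ≈ 291.1 mOsm/kg
Osmolar gap = measured − calculated = 336 − 291.1 = 44.9 mOsm/kg

44.9 mOsm/kg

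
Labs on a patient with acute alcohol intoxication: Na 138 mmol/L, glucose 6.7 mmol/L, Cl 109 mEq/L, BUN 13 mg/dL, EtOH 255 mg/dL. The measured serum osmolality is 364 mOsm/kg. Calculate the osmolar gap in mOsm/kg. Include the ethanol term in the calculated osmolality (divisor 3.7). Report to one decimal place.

Calculated osmolality = 2·Na + glucose + BUN/2.8 + ethanol/3.7
= 2·138 + 6.7 + 13/2.8 + 255/3.7
= 276 + 6.70 + 4.64 + 68.92
= 356.26 mOsm/kg ≈ 356.3 mOsm/kg
Osmolar gap = measured − calculated = 364 − 356.3 = 7.7 mOsm/kg

7.7 mOsm/kg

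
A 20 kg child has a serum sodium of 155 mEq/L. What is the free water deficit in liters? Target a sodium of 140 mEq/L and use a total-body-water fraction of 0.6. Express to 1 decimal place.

TBW = 0.6 · 20 = 12 L
Free water deficit = TBW · (Na/140 − 1)
= 12 · (155/140 − 1)
= 12 · 0.1071
= 1.29 L

1.3 L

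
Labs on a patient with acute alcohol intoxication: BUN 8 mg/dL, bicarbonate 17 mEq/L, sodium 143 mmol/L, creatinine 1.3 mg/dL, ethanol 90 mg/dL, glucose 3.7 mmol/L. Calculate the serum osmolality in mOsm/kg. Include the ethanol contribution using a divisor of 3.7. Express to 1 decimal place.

316.9 mOsm/kg

Calculated osmolality = 2·Na + glucose + BUN/2.8 + ethanol/3.7
= 2·143 + 3.7 + 8/2.8 + 90/3.7
= 286 + 3.70 + 2.86 + 24.32
= 316.88 mOsm/kg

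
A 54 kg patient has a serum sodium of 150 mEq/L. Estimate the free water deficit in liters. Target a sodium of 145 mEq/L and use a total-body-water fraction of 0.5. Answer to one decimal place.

TBW = 0.5 · 54 = 27 L
Free water deficit = TBW · (Na/145 − 1)
= 27 · (150/145 − 1)
= 27 · 0.0345
= 0.93 L

0.9 L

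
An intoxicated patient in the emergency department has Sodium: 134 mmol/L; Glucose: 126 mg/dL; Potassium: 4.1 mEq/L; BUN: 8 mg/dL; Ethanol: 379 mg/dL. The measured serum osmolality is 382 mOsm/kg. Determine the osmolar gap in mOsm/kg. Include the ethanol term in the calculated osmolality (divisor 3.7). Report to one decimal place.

Calculated osmolality = 2·Na + glucose/18 + BUN/2.8 + ethanol/3.7
= 2·134 + 126/18 + 8/2.8 + 379/3.7
= 268 + 7 + 2.86 + 102.43
= 380.29 mOsm/kg ≈ 380.3 mOsm/kg
Osmolar gap = measured − calculated = 382 − 380.3 = 1.7 mOsm/kg

1.7 mOsm/kg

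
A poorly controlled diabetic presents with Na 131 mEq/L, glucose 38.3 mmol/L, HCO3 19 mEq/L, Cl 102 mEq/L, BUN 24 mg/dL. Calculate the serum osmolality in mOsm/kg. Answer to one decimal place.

308.9 mOsm/kg

Calculated osmolality = 2·Na + glucose + BUN/2.8
= 2·131 + 38.3 + 24/2.8
= 262 + 38.30 + 8.57
= 308.87 mOsm/kg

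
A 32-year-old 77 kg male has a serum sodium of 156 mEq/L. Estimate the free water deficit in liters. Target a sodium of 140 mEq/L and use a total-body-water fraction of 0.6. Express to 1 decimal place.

TBW = 0.6 · 77 = 46.2 L
Free water deficit = TBW · (Na/140 − 1)
= 46.2 · (156/140 − 1)
= 46.2 · 0.1143
= 5.28 L

5.3 L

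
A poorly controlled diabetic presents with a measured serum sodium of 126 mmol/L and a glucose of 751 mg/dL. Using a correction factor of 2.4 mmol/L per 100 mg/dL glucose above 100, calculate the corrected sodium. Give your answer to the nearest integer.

142 mmol/L

Corrected Na = measured Na + 2.4 · (glucose − 100)/100
= 126 + 2.4 · (751 − 100)/100
= 126 + 15.6
= 141.6 mmol/L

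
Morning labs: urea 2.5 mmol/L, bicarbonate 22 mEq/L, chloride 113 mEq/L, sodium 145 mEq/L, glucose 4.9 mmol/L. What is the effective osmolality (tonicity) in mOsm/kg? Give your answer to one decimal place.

Effective osmolality excludes urea (freely permeant across cell membranes):
2·Na + glucose
= 2·145 + 4.9
= 290 + 4.9
= 294.9 mOsm/kg

294.9 mOsm/kg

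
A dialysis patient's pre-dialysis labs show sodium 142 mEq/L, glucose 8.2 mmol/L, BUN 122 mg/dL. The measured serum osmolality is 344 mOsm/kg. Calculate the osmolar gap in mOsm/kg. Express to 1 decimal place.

Calculated osmolality = 2·Na + glucose + BUN/2.8
= 2·142 + 8.2 + 122/2.8
= 284 + 8.20 + 43.57
= 335.77 mOsm/kg ≈ 335.8 mOsm/kg
Osmolar gap = measured − calculated = 344 − 335.8 = 8.2 mOsm/kg

8.2 mOsm/kg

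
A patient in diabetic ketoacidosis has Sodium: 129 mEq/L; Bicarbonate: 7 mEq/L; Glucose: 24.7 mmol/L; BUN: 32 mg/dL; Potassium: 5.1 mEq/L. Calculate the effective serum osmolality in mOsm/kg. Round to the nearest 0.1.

282.7 mOsm/kg

Effective osmolality excludes urea (freely permeant across cell membranes):
2·Na + glucose
= 2·129 + 24.7
= 258 + 24.7
= 282.7 mOsm/kg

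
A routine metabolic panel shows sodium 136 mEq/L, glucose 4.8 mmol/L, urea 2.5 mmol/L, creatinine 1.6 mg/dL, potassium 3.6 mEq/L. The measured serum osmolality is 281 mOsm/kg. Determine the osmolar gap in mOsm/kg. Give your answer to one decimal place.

1.7 mOsm/kg

Calculated osmolality = 2·Na + glucose + urea
= 2·136 + 4.8 + 2.5
= 272 + 4.80 + 2.50
= 279.3 mOsm/kg ≈ 279.3 mOsm/kg
Osmolar gap = measured − calculated = 281 − 279.3 = 1.7 mOsm/kg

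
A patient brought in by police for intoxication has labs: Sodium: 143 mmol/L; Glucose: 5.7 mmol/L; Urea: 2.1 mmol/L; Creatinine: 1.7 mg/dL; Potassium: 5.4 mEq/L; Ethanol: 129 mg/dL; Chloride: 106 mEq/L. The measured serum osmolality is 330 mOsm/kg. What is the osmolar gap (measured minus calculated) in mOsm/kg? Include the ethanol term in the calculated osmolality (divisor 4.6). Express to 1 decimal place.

Calculated osmolality = 2·Na + glucose + urea + ethanol/4.6
= 2·143 + 5.7 + 2.1 + 129/4.6
= 286 + 5.70 + 2.10 + 28.04
= 321.84 mOsm/kg ≈ 321.8 mOsm/kg
Osmolar gap = measured − calculated = 330 − 321.8 = 8.2 mOsm/kg

8.2 mOsm/kg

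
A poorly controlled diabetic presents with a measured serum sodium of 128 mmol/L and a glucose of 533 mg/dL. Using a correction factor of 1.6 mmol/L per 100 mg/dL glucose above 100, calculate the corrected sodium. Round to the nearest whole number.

Corrected Na = measured Na + 1.6 · (glucose − 100)/100
= 128 + 1.6 · (533 − 100)/100
= 128 + 6.9
= 134.9 mmol/L

135 mmol/L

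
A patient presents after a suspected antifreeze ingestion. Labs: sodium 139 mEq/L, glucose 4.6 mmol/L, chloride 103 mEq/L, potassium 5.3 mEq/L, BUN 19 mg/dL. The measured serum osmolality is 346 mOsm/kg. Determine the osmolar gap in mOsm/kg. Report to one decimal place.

Calculated osmolality = 2·Na + glucose + BUN/2.8
= 2·139 + 4.6 + 19/2.8
= 278 + 4.60 + 6.79
= 289.39 mOsm/kg ≈ 289.4 mOsm/kg
Osmolar gap = measured − calculated = 346 − 289.4 = 56.6 mOsm/kg

56.6 mOsm/kg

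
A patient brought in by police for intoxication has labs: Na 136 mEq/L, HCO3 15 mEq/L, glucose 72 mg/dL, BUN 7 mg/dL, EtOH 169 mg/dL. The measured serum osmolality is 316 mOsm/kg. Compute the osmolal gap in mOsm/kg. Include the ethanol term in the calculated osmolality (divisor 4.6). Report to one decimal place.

0.8 mOsm/kg

Calculated osmolality = 2·Na + glucose/18 + BUN/2.8 + ethanol/4.6
= 2·136 + 72/18 + 7/2.8 + 169/4.6
= 272 + 4 + 2.50 + 36.74
= 315.24 mOsm/kg ≈ 315.2 mOsm/kg
Osmolar gap = measured − calculated = 316 − 315.2 = 0.8 mOsm/kg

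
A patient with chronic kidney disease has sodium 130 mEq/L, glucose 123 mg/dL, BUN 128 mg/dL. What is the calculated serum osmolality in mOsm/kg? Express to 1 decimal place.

Calculated osmolality = 2·Na + glucose/18 + BUN/2.8
= 2·130 + 123/18 + 128/2.8
= 260 + 6.83 + 45.71
= 312.54 mOsm/kg

312.5 mOsm/kg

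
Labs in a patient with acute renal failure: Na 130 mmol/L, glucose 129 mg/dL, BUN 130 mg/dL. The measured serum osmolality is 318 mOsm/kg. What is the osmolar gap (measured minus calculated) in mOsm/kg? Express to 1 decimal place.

4.4 mOsm/kg

Calculated osmolality = 2·Na + glucose/18 + BUN/2.8
= 2·130 + 129/18 + 130/2.8
= 260 + 7.17 + 46.43
= 313.6 mOsm/kg ≈ 313.6 mOsm/kg
Osmolar gap = measured − calculated = 318 − 313.6 = 4.4 mOsm/kg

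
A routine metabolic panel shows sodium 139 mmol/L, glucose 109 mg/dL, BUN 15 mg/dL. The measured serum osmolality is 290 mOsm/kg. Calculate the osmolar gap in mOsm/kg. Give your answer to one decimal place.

Calculated osmolality = 2·Na + glucose/18 + BUN/2.8
= 2·139 + 109/18 + 15/2.8
= 278 + 6.06 + 5.36
= 289.42 mOsm/kg ≈ 289.4 mOsm/kg
Osmolar gap = measured − calculated = 290 − 289.4 = 0.6 mOsm/kg

0.6 mOsm/kg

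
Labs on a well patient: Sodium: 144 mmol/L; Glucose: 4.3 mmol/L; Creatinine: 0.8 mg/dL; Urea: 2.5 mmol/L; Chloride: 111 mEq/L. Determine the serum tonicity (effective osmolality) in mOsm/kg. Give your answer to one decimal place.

292.3 mOsm/kg

Effective osmolality excludes urea (freely permeant across cell membranes):
2·Na + glucose
= 2·144 + 4.3
= 288 + 4.3
= 292.3 mOsm/kg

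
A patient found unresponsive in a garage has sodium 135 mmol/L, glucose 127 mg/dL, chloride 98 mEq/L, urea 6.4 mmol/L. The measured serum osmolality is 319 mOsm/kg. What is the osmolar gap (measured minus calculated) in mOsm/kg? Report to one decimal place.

Calculated osmolality = 2·Na + glucose/18 + urea
= 2·135 + 127/18 + 6.4
= 270 + 7.06 + 6.40
= 283.46 mOsm/kg ≈ 283.5 mOsm/kg
Osmolar gap = measured − calculated = 319 − 283.5 = 35.5 mOsm/kg

35.5 mOsm/kg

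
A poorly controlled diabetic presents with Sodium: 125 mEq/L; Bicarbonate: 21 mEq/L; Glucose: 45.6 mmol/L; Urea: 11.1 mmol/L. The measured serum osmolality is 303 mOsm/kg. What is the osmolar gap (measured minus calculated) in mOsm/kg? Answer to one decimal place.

-3.7 mOsm/kg

Calculated osmolality = 2·Na + glucose + urea
= 2·125 + 45.6 + 11.1
= 250 + 45.60 + 11.10
= 306.7 mOsm/kg ≈ 306.7 mOsm/kg
Osmolar gap = measured − calculated = 303 − 306.7 = -3.7 mOsm/kg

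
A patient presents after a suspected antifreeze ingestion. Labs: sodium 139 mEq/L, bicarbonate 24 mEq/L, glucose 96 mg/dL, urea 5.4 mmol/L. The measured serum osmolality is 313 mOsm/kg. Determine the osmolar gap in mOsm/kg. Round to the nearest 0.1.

Calculated osmolality = 2·Na + glucose/18 + urea
= 2·139 + 96/18 + 5.4
= 278 + 5.33 + 5.40
= 288.73 mOsm/kg ≈ 288.7 mOsm/kg
Osmolar gap = measured − calculated = 313 − 288.7 = 24.3 mOsm/kg

24.3 mOsm/kg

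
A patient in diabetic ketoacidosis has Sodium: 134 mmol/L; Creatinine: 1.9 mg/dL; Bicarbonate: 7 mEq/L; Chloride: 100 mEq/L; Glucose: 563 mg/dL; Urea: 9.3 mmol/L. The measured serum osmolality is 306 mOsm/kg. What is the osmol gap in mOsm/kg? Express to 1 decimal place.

Calculated osmolality = 2·Na + glucose/18 + urea
= 2·134 + 563/18 + 9.3
= 268 + 31.28 + 9.30
= 308.58 mOsm/kg ≈ 308.6 mOsm/kg
Osmolar gap = measured − calculated = 306 − 308.6 = -2.6 mOsm/kg

-2.6 mOsm/kg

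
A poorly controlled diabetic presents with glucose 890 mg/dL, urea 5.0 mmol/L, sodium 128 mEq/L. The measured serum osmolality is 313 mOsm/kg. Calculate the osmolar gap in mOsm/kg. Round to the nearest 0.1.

2.6 mOsm/kg

Calculated osmolality = 2·Na + glucose/18 + urea
= 2·128 + 890/18 + 5
= 256 + 49.44 + 5
= 310.44 mOsm/kg ≈ 310.4 mOsm/kg
Osmolar gap = measured − calculated = 313 − 310.4 = 2.6 mOsm/kg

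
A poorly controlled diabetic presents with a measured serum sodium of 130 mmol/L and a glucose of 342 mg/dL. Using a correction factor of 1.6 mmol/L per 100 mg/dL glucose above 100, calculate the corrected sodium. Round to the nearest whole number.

Corrected Na = measured Na + 1.6 · (glucose − 100)/100
= 130 + 1.6 · (342 − 100)/100
= 130 + 3.9
= 133.9 mmol/L

134 mmol/L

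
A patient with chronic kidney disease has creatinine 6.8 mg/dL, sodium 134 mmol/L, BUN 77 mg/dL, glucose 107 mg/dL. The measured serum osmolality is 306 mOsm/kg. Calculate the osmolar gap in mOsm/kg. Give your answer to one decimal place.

Calculated osmolality = 2·Na + glucose/18 + BUN/2.8
= 2·134 + 107/18 + 77/2.8
= 268 + 5.94 + 27.50
= 301.44 mOsm/kg ≈ 301.4 mOsm/kg
Osmolar gap = measured − calculated = 306 − 301.4 = 4.6 mOsm/kg

4.6 mOsm/kg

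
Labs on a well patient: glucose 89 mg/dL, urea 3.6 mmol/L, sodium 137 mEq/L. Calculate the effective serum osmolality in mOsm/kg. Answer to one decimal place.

Effective osmolality excludes urea (freely permeant across cell membranes):
2·Na + glucose/18
= 2·137 + 89/18
= 274 + 4.94
= 278.94 mOsm/kg

278.9 mOsm/kg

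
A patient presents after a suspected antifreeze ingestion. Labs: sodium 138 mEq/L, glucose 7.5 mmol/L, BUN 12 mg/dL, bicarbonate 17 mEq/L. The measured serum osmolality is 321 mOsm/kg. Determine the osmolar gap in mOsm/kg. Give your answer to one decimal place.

33.2 mOsm/kg

Calculated osmolality = 2·Na + glucose + BUN/2.8
= 2·138 + 7.5 + 12/2.8
= 276 + 7.50 + 4.29
= 287.79 mOsm/kg ≈ 287.8 mOsm/kg
Osmolar gap = measured − calculated = 321 − 287.8 = 33.2 mOsm/kg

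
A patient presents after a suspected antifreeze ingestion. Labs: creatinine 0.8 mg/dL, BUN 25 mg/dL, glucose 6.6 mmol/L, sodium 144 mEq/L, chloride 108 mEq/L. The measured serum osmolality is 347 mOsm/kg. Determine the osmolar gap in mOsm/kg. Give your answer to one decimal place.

43.5 mOsm/kg

Calculated osmolality = 2·Na + glucose + BUN/2.8
= 2·144 + 6.6 + 25/2.8
= 288 + 6.60 + 8.93
= 303.53 mOsm/kg ≈ 303.5 mOsm/kg
Osmolar gap = measured − calculated = 347 − 303.5 = 43.5 mOsm/kg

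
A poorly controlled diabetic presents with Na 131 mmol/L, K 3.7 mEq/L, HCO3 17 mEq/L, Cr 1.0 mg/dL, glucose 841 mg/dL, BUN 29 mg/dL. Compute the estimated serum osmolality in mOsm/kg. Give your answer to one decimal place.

319.1 mOsm/kg

Calculated osmolality = 2·Na + glucose/18 + BUN/2.8
= 2·131 + 841/18 + 29/2.8
= 262 + 46.72 + 10.36
= 319.08 mOsm/kg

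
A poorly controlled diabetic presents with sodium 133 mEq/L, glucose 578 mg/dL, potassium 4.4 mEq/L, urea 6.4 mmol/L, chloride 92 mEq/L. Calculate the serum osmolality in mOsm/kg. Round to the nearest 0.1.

Calculated osmolality = 2·Na + glucose/18 + urea
= 2·133 + 578/18 + 6.4
= 266 + 32.11 + 6.40
= 304.51 mOsm/kg

304.5 mOsm/kg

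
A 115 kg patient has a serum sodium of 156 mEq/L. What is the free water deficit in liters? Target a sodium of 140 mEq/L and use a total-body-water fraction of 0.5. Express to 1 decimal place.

6.6 L

TBW = 0.5 · 115 = 57.5 L
Free water deficit = TBW · (Na/140 − 1)
= 57.5 · (156/140 − 1)
= 57.5 · 0.1143
= 6.57 L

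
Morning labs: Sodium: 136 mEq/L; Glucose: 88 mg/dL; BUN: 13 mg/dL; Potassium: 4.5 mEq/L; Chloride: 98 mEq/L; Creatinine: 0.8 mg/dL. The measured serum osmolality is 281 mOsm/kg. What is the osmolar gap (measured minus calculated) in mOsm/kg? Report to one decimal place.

Calculated osmolality = 2·Na + glucose/18 + BUN/2.8
= 2·136 + 88/18 + 13/2.8
= 272 + 4.89 + 4.64
= 281.53 mOsm/kg ≈ 281.5 mOsm/kg
Osmolar gap = measured − calculated = 281 − 281.5 = -0.5 mOsm/kg

-0.5 mOsm/kg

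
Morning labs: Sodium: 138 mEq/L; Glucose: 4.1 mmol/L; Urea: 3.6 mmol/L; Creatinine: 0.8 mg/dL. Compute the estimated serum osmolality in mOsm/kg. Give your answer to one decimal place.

283.7 mOsm/kg

Calculated osmolality = 2·Na + glucose + urea
= 2·138 + 4.1 + 3.6
= 276 + 4.10 + 3.60
= 283.7 mOsm/kg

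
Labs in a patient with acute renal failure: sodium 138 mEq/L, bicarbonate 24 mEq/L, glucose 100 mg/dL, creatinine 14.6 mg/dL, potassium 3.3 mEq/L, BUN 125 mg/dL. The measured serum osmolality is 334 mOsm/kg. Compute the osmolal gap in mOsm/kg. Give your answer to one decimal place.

7.8 mOsm/kg

Calculated osmolality = 2·Na + glucose/18 + BUN/2.8
= 2·138 + 100/18 + 125/2.8
= 276 + 5.56 + 44.64
= 326.2 mOsm/kg ≈ 326.2 mOsm/kg
Osmolar gap = measured − calculated = 334 − 326.2 = 7.8 mOsm/kg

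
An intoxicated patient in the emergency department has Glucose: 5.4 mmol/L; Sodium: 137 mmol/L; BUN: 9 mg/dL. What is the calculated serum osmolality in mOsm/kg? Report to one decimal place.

282.6 mOsm/kg

Calculated osmolality = 2·Na + glucose + BUN/2.8
= 2·137 + 5.4 + 9/2.8
= 274 + 5.40 + 3.21
= 282.61 mOsm/kg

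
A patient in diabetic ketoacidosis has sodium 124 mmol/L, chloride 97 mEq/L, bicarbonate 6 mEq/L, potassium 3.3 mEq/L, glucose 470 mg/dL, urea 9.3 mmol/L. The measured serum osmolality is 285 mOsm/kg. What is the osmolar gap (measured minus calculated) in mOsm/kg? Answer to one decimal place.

1.6 mOsm/kg

Calculated osmolality = 2·Na + glucose/18 + urea
= 2·124 + 470/18 + 9.3
= 248 + 26.11 + 9.30
= 283.41 mOsm/kg ≈ 283.4 mOsm/kg
Osmolar gap = measured − calculated = 285 − 283.4 = 1.6 mOsm/kg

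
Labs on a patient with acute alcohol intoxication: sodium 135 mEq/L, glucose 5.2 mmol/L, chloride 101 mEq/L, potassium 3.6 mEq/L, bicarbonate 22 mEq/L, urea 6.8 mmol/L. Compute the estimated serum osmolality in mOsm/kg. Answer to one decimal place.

282.0 mOsm/kg

Calculated osmolality = 2·Na + glucose + urea
= 2·135 + 5.2 + 6.8
= 270 + 5.20 + 6.80
= 282 mOsm/kg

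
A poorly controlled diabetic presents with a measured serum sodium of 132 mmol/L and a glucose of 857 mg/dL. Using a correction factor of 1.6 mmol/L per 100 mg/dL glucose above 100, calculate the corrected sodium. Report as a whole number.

Corrected Na = measured Na + 1.6 · (glucose − 100)/100
= 132 + 1.6 · (857 − 100)/100
= 132 + 12.1
= 144.1 mmol/L

144 mmol/L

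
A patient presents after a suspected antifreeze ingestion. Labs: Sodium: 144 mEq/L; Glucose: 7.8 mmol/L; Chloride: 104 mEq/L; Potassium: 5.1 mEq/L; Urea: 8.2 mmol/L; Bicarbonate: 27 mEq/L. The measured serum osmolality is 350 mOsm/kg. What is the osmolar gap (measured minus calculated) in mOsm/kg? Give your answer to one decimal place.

46.0 mOsm/kg

Calculated osmolality = 2·Na + glucose + urea
= 2·144 + 7.8 + 8.2
= 288 + 7.80 + 8.20
= 304 mOsm/kg ≈ 304.0 mOsm/kg
Osmolar gap = measured − calculated = 350 − 304.0 = 46.0 mOsm/kg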